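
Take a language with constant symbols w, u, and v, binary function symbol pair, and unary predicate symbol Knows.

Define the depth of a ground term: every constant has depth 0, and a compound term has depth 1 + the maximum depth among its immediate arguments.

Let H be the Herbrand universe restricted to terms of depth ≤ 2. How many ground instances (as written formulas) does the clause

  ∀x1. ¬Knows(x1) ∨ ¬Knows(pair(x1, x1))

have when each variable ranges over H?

Ground terms of depth ≤ 2:
  Let N_k count ground terms of depth at most k. Each non-constant term of depth ≤ k is some function symbol applied to depth-≤(k−1) arguments, giving N_k = 3 + N_{k-1}^2.
  N_0 = 3
  N_1 = 3 + 3^2 = 12
  N_2 = 3 + 12^2 = 147
So there are 147 ground terms available for substitution.
The body mentions the single quantified variable x1; since ground terms form a free algebra, no two substitutions collapse to the same formula.
Number of ground instances = 147.

147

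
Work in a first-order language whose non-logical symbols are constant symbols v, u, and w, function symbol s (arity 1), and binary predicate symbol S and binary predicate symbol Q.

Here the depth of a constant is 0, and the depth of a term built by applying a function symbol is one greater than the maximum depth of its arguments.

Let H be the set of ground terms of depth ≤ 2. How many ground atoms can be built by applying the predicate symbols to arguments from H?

162

First count ground terms of depth ≤ 2.
Let N_k = |{terms of depth ≤ k}|. Then N_0 = 3 and N_k = 3 + N_{k-1} for k ≥ 1 (one summand per function symbol, arity giving the exponent).
N_0 = 3
N_1 = 3 + 3 = 6
N_2 = 3 + 6 = 9
Explicitly: v, u, w, s(v), s(u), s(w), s(s(v)), s(s(u)), s(s(w)).
So |H| = 9.
For each predicate symbol, the number of ground atoms is |H| raised to its arity; summing:
  S: 9^2 = 81;  Q: 9^2 = 81
Total ground atoms: 81 + 81 = 162.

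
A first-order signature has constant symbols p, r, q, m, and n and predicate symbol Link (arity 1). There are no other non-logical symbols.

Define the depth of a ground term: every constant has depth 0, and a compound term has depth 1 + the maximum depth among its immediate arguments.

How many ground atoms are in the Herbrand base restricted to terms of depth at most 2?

5

First count ground terms of depth ≤ 2.
With no function symbols every ground term is a constant, so there are exactly 5 ground terms at every depth bound.
N_0 = 5
N_1 = 5
N_2 = 5
Explicitly: p, r, q, m, n.
So |H| = 5.
Ground atoms are formed by filling each argument slot of a predicate with a term from H, so an r-ary predicate gives |H|^r atoms:
  Link: 5
Total ground atoms: 5.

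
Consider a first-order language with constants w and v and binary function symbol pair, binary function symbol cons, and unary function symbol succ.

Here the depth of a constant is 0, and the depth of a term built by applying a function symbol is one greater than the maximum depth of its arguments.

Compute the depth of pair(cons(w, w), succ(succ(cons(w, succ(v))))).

5

depth(cons(w, w)) = 1 + max(0, 0) = 1
depth(succ(v)) = 1 + depth(v) = 1 + 0 = 1
depth(cons(w, succ(v))) = 1 + max(0, 1) = 2
depth(succ(cons(w, succ(v)))) = 1 + depth(cons(w, succ(v))) = 1 + 2 = 3
depth(succ(succ(cons(w, succ(v))))) = 1 + depth(succ(cons(w, succ(v)))) = 1 + 3 = 4
depth(pair(cons(w, w), succ(succ(cons(w, succ(v)))))) = 1 + max(1, 4) = 5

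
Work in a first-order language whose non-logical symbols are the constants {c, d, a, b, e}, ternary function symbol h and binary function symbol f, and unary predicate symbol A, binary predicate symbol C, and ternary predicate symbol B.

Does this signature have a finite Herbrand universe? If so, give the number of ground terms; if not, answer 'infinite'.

The signature has at least one function symbol (h, arity 3) and at least one constant (c).
Iterating h gives infinitely many distinct ground terms: c, h(c, c, c), h(h(c, c, c), h(c, c, c), h(c, c, c)), ...
So the Herbrand universe is infinite.

infinite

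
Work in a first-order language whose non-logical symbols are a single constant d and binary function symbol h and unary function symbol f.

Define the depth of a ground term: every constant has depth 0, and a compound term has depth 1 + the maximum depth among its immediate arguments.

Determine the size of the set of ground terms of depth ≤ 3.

Let N_k count ground terms of depth at most k. Each non-constant term of depth ≤ k is some function symbol applied to depth-≤(k−1) arguments, giving N_k = 1 + N_{k-1}^2 + N_{k-1}.
N_0 = 1
N_1 = 1 + 1^2 + 1 = 3
N_2 = 1 + 3^2 + 3 = 13
N_3 = 1 + 13^2 + 13 = 183

183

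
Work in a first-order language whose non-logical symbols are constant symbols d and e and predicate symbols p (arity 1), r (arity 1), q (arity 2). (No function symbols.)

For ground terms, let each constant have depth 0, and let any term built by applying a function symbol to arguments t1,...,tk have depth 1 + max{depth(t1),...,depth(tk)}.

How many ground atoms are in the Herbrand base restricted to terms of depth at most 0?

8

First count ground terms of depth ≤ 0.
With no function symbols every ground term is a constant, so there are exactly 2 ground terms at every depth bound.
N_0 = 2
Explicitly: d, e.
So |H| = 2.
A ground atom is a predicate applied to a tuple of terms from H, so the count is the sum over predicates of |H|^arity:
  p: 2;  r: 2;  q: 2^2 = 4
Total ground atoms: 2 + 2 + 4 = 8.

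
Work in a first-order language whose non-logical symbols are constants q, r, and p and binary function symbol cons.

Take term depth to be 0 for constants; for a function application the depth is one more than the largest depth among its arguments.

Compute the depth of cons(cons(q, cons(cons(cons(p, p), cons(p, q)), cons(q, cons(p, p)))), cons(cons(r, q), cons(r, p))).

5

depth(cons(p, p)) = 1 + max(0, 0) = 1
depth(cons(p, q)) = 1 + max(0, 0) = 1
depth(cons(cons(p, p), cons(p, q))) = 1 + max(1, 1) = 2
depth(cons(q, cons(p, p))) = 1 + max(0, 1) = 2
depth(cons(cons(cons(p, p), cons(p, q)), cons(q, cons(p, p)))) = 1 + max(2, 2) = 3
depth(cons(q, cons(cons(cons(p, p), cons(p, q)), cons(q, cons(p, p))))) = 1 + max(0, 3) = 4
depth(cons(r, q)) = 1 + max(0, 0) = 1
depth(cons(r, p)) = 1 + max(0, 0) = 1
depth(cons(cons(r, q), cons(r, p))) = 1 + max(1, 1) = 2
depth(cons(cons(q, cons(cons(cons(p, p), cons(p, q)), cons(q, cons(p, p)))), cons(cons(r, q), cons(r, p)))) = 1 + max(4, 2) = 5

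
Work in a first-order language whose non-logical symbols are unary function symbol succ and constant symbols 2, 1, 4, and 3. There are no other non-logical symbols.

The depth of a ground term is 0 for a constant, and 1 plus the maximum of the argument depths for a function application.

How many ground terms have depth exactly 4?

Let N_k count ground terms of depth at most k. Each non-constant term of depth ≤ k is some function symbol applied to depth-≤(k−1) arguments, giving N_k = 4 + N_{k-1}.
N_0 = 4
N_1 = 4 + 4 = 8
N_2 = 4 + 8 = 12
N_3 = 4 + 12 = 16
N_4 = 4 + 16 = 20
Terms of depth exactly 4: N_4 − N_3 = 20 − 16 = 4.

4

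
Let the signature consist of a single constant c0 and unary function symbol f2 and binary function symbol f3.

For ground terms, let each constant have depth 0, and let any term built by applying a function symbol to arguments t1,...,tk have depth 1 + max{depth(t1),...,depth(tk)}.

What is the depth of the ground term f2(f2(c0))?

2

depth(f2(c0)) = 1 + depth(c0) = 1 + 0 = 1
depth(f2(f2(c0))) = 1 + depth(f2(c0)) = 1 + 1 = 2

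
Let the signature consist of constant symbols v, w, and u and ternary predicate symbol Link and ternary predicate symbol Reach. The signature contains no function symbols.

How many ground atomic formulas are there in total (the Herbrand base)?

With no function symbols, the Herbrand universe is just the 3 constants.
Ground atoms per predicate: Link: 3^3 = 27, Reach: 3^3 = 27.
Herbrand base size = 27 + 27 = 54.

54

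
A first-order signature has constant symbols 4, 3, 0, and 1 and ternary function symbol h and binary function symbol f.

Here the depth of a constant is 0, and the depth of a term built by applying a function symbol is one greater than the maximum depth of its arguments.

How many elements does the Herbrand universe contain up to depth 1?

84

Count level by level. With function symbols h/3, f/2, the terms of depth ≤ k are the 4 constants together with each function applied to depth-≤(k−1) tuples, so N_k = 4 + N_{k-1}^3 + N_{k-1}^2.
N_0 = 4
N_1 = 4 + 4^3 + 4^2 = 84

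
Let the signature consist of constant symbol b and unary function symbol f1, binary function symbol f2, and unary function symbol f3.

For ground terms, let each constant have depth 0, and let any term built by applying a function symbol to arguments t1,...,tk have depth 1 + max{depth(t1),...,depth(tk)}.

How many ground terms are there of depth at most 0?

1

Let N_k count ground terms of depth at most k. Each non-constant term of depth ≤ k is some function symbol applied to depth-≤(k−1) arguments, giving N_k = 1 + N_{k-1} + N_{k-1}^2 + N_{k-1}.
N_0 = 1
Explicitly: b.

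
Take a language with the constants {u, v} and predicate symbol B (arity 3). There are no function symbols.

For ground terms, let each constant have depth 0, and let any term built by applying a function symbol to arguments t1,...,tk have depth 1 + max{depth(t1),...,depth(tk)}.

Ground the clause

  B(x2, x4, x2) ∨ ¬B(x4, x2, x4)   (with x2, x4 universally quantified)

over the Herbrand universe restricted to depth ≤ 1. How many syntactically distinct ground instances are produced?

Ground terms of depth ≤ 1:
  With no function symbols every ground term is a constant, so there are exactly 2 ground terms at every depth bound.
  N_0 = 2
  N_1 = 2
  Explicitly: u, v.
So there are 2 ground terms available for substitution.
The clause has 2 distinct variables (x2, x4), each appearing in the body. In the free term algebra distinct substitutions yield syntactically distinct ground instances.
Number of ground instances = 2^2 = 4.

4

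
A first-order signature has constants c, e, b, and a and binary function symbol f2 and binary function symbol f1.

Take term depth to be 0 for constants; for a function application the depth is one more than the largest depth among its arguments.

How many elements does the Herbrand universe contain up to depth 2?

Let N_k count ground terms of depth at most k. Each non-constant term of depth ≤ k is some function symbol applied to depth-≤(k−1) arguments, giving N_k = 4 + N_{k-1}^2 + N_{k-1}^2.
N_0 = 4
N_1 = 4 + 4^2 + 4^2 = 36
N_2 = 4 + 36^2 + 36^2 = 2596

2596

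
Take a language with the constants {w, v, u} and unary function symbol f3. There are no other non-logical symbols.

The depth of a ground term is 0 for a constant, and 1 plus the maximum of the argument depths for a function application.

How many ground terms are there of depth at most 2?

Write N_k for the number of ground terms of depth ≤ k. A term of depth ≤ k is either a constant or a function symbol applied to arguments of depth ≤ k−1, so N_k = 3 + N_{k-1}.
N_0 = 3
N_1 = 3 + 3 = 6
N_2 = 3 + 6 = 9
Explicitly: w, v, u, f3(w), f3(v), f3(u), f3(f3(w)), f3(f3(v)), f3(f3(u)).

9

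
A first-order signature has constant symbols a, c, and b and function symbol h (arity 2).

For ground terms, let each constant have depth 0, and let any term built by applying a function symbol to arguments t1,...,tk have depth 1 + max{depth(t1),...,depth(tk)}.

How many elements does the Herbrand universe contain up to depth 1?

12

Let N_k count ground terms of depth at most k. Each non-constant term of depth ≤ k is some function symbol applied to depth-≤(k−1) arguments, giving N_k = 3 + N_{k-1}^2.
N_0 = 3
N_1 = 3 + 3^2 = 12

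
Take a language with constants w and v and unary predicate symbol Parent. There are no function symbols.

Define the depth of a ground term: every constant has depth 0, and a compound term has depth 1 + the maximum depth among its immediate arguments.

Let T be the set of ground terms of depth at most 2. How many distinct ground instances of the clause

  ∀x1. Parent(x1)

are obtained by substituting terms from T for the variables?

Ground terms of depth ≤ 2:
  With no function symbols every ground term is a constant, so there are exactly 2 ground terms at every depth bound.
  N_0 = 2
  N_1 = 2
  N_2 = 2
  Explicitly: w, v.
So there are 2 ground terms available for substitution.
The variable x1 ranges independently over the available ground terms, and distinct assignments produce distinct instances.
Number of ground instances = 2.

2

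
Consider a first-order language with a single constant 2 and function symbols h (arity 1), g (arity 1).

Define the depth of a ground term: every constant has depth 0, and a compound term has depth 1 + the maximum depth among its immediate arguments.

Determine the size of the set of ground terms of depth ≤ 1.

3

If N_k denotes the number of depth-≤k ground terms, the 1 constant gives N_0 = 1, and each function symbol of arity r contributes N_{k-1}^r new terms at level k: N_k = 1 + N_{k-1} + N_{k-1}.
N_0 = 1
N_1 = 1 + 1 + 1 = 3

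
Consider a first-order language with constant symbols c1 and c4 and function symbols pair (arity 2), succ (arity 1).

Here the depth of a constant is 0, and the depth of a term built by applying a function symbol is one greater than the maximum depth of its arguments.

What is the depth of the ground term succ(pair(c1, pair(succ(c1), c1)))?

depth(succ(c1)) = 1 + depth(c1) = 1 + 0 = 1
depth(pair(succ(c1), c1)) = 1 + max(1, 0) = 2
depth(pair(c1, pair(succ(c1), c1))) = 1 + max(0, 2) = 3
depth(succ(pair(c1, pair(succ(c1), c1)))) = 1 + depth(pair(c1, pair(succ(c1), c1))) = 1 + 3 = 4

4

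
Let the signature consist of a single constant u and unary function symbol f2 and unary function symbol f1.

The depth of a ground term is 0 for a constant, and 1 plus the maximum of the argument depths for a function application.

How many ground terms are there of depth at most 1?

Count level by level. With function symbols f2/1, f1/1, the terms of depth ≤ k are the 1 constant together with each function applied to depth-≤(k−1) tuples, so N_k = 1 + N_{k-1} + N_{k-1}.
N_0 = 1
N_1 = 1 + 1 + 1 = 3
Explicitly: u, f2(u), f1(u).

3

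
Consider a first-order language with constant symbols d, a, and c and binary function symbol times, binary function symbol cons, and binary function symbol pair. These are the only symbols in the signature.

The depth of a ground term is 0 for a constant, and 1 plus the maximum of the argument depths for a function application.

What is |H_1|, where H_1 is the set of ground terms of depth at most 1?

Let N_k = |{terms of depth ≤ k}|. Then N_0 = 3 and N_k = 3 + N_{k-1}^2 + N_{k-1}^2 + N_{k-1}^2 for k ≥ 1 (one summand per function symbol, arity giving the exponent).
N_0 = 3
N_1 = 3 + 3^2 + 3^2 + 3^2 = 30

30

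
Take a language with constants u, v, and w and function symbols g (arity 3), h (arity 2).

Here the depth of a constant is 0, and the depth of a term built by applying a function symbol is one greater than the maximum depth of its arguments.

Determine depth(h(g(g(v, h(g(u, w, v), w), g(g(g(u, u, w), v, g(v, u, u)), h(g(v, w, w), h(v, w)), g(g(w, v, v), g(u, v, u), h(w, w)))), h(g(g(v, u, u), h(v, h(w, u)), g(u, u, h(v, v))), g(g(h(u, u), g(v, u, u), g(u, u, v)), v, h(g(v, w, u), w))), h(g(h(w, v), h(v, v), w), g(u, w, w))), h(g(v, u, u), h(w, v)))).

depth(g(u, w, v)) = 1 + max(0, 0, 0) = 1
depth(h(g(u, w, v), w)) = 1 + max(1, 0) = 2
depth(g(u, u, w)) = 1 + max(0, 0, 0) = 1
depth(g(v, u, u)) = 1 + max(0, 0, 0) = 1
depth(g(g(u, u, w), v, g(v, u, u))) = 1 + max(1, 0, 1) = 2
depth(g(v, w, w)) = 1 + max(0, 0, 0) = 1
depth(h(v, w)) = 1 + max(0, 0) = 1
depth(h(g(v, w, w), h(v, w))) = 1 + max(1, 1) = 2
depth(g(w, v, v)) = 1 + max(0, 0, 0) = 1
depth(g(u, v, u)) = 1 + max(0, 0, 0) = 1
depth(h(w, w)) = 1 + max(0, 0) = 1
depth(g(g(w, v, v), g(u, v, u), h(w, w))) = 1 + max(1, 1, 1) = 2
depth(g(g(g(u, u, w), v, g(v, u, u)), h(g(v, w, w), h(v, w)), g(g(w, v, v), g(u, v, u), h(w, w)))) = 1 + max(2, 2, 2) = 3
depth(g(v, h(g(u, w, v), w), g(g(g(u, u, w), v, g(v, u, u)), h(g(v, w, w), h(v, w)), g(g(w, v, v), g(u, v, u), h(w, w))))) = 1 + max(0, 2, 3) = 4
depth(h(w, u)) = 1 + max(0, 0) = 1
depth(h(v, h(w, u))) = 1 + max(0, 1) = 2
depth(h(v, v)) = 1 + max(0, 0) = 1
depth(g(u, u, h(v, v))) = 1 + max(0, 0, 1) = 2
depth(g(g(v, u, u), h(v, h(w, u)), g(u, u, h(v, v)))) = 1 + max(1, 2, 2) = 3
depth(h(u, u)) = 1 + max(0, 0) = 1
depth(g(u, u, v)) = 1 + max(0, 0, 0) = 1
depth(g(h(u, u), g(v, u, u), g(u, u, v))) = 1 + max(1, 1, 1) = 2
depth(g(v, w, u)) = 1 + max(0, 0, 0) = 1
depth(h(g(v, w, u), w)) = 1 + max(1, 0) = 2
depth(g(g(h(u, u), g(v, u, u), g(u, u, v)), v, h(g(v, w, u), w))) = 1 + max(2, 0, 2) = 3
depth(h(g(g(v, u, u), h(v, h(w, u)), g(u, u, h(v, v))), g(g(h(u, u), g(v, u, u), g(u, u, v)), v, h(g(v, w, u), w)))) = 1 + max(3, 3) = 4
depth(h(w, v)) = 1 + max(0, 0) = 1
depth(g(h(w, v), h(v, v), w)) = 1 + max(1, 1, 0) = 2
depth(g(u, w, w)) = 1 + max(0, 0, 0) = 1
depth(h(g(h(w, v), h(v, v), w), g(u, w, w))) = 1 + max(2, 1) = 3
depth(g(g(v, h(g(u, w, v), w), g(g(g(u, u, w), v, g(v, u, u)), h(g(v, w, w), h(v, w)), g(g(w, v, v), g(u, v, u), h(w, w)))), h(g(g(v, u, u), h(v, h(w, u)), g(u, u, h(v, v))), g(g(h(u, u), g(v, u, u), g(u, u, v)), v, h(g(v, w, u), w))), h(g(h(w, v), h(v, v), w), g(u, w, w)))) = 1 + max(4, 4, 3) = 5
depth(h(g(v, u, u), h(w, v))) = 1 + max(1, 1) = 2
depth(h(g(g(v, h(g(u, w, v), w), g(g(g(u, u, w), v, g(v, u, u)), h(g(v, w, w), h(v, w)), g(g(w, v, v), g(u, v, u), h(w, w)))), h(g(g(v, u, u), h(v, h(w, u)), g(u, u, h(v, v))), g(g(h(u, u), g(v, u, u), g(u, u, v)), v, h(g(v, w, u), w))), h(g(h(w, v), h(v, v), w), g(u, w, w))), h(g(v, u, u), h(w, v)))) = 1 + max(5, 2) = 6

6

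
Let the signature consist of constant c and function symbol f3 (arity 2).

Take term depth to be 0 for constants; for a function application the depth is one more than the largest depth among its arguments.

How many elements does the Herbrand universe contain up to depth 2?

Count level by level. With function symbols f3/2, the terms of depth ≤ k are the 1 constant together with each function applied to depth-≤(k−1) tuples, so N_k = 1 + N_{k-1}^2.
N_0 = 1
N_1 = 1 + 1^2 = 2
N_2 = 1 + 2^2 = 5

5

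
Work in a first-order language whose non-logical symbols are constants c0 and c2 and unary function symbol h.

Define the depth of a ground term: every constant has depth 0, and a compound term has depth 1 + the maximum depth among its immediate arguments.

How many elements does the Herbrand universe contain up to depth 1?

Let N_k count ground terms of depth at most k. Each non-constant term of depth ≤ k is some function symbol applied to depth-≤(k−1) arguments, giving N_k = 2 + N_{k-1}.
N_0 = 2
N_1 = 2 + 2 = 4
Explicitly: c0, c2, h(c0), h(c2).

4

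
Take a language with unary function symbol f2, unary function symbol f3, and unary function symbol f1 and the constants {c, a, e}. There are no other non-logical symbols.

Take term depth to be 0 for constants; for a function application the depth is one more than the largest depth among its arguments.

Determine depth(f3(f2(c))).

2

depth(f2(c)) = 1 + depth(c) = 1 + 0 = 1
depth(f3(f2(c))) = 1 + depth(f2(c)) = 1 + 1 = 2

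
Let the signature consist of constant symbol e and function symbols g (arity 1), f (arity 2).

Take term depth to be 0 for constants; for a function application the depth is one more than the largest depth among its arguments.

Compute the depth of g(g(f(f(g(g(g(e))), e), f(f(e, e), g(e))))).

depth(g(e)) = 1 + depth(e) = 1 + 0 = 1
depth(g(g(e))) = 1 + depth(g(e)) = 1 + 1 = 2
depth(g(g(g(e)))) = 1 + depth(g(g(e))) = 1 + 2 = 3
depth(f(g(g(g(e))), e)) = 1 + max(3, 0) = 4
depth(f(e, e)) = 1 + max(0, 0) = 1
depth(f(f(e, e), g(e))) = 1 + max(1, 1) = 2
depth(f(f(g(g(g(e))), e), f(f(e, e), g(e)))) = 1 + max(4, 2) = 5
depth(g(f(f(g(g(g(e))), e), f(f(e, e), g(e))))) = 1 + depth(f(f(g(g(g(e))), e), f(f(e, e), g(e)))) = 1 + 5 = 6
depth(g(g(f(f(g(g(g(e))), e), f(f(e, e), g(e)))))) = 1 + depth(g(f(f(g(g(g(e))), e), f(f(e, e), g(e))))) = 1 + 6 = 7

7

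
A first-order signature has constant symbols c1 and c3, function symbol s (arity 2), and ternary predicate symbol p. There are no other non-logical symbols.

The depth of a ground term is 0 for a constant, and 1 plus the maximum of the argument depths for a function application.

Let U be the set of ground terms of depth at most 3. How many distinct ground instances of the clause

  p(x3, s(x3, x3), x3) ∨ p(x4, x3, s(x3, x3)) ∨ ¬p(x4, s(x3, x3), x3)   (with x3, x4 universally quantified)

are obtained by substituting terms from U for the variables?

Ground terms of depth ≤ 3:
  Let N_k = |{terms of depth ≤ k}|. Then N_0 = 2 and N_k = 2 + N_{k-1}^2 for k ≥ 1 (one summand per function symbol, arity giving the exponent).
  N_0 = 2
  N_1 = 2 + 2^2 = 6
  N_2 = 2 + 6^2 = 38
  N_3 = 2 + 38^2 = 1446
So there are 1446 ground terms available for substitution.
There are 2 variables to instantiate (x3, x4), each occurring in at least one literal, so different choices give different ground instances.
Number of ground instances = 1446^2 = 2090916.

2090916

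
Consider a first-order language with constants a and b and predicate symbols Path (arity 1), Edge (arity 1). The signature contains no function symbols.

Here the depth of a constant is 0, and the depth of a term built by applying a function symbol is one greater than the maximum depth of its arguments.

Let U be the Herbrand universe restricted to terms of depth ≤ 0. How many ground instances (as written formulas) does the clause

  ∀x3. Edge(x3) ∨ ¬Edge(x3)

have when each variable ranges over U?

2

Ground terms of depth ≤ 0:
  With no function symbols every ground term is a constant, so there are exactly 2 ground terms at every depth bound.
  N_0 = 2
So there are 2 ground terms available for substitution.
The body mentions the single quantified variable x3; since ground terms form a free algebra, no two substitutions collapse to the same formula.
Number of ground instances = 2.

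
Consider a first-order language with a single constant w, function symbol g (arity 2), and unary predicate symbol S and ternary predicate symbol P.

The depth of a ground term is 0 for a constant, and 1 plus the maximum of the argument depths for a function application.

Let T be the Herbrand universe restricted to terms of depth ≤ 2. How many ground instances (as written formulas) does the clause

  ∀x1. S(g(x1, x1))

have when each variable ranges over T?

Ground terms of depth ≤ 2:
  Let N_k count ground terms of depth at most k. Each non-constant term of depth ≤ k is some function symbol applied to depth-≤(k−1) arguments, giving N_k = 1 + N_{k-1}^2.
  N_0 = 1
  N_1 = 1 + 1^2 = 2
  N_2 = 1 + 2^2 = 5
  Explicitly: w, g(w, w), g(w, g(w, w)), g(g(w, w), w), g(g(w, w), g(w, w)).
So there are 5 ground terms available for substitution.
The clause has 1 distinct variable (x1), which appears in the body. In the free term algebra distinct substitutions yield syntactically distinct ground instances.
Number of ground instances = 5.

5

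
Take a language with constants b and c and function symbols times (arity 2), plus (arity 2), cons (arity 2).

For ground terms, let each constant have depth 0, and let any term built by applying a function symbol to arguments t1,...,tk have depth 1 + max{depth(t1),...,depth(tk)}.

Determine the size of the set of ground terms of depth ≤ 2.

590

Count level by level. With function symbols times/2, plus/2, cons/2, the terms of depth ≤ k are the 2 constants together with each function applied to depth-≤(k−1) tuples, so N_k = 2 + N_{k-1}^2 + N_{k-1}^2 + N_{k-1}^2.
N_0 = 2
N_1 = 2 + 2^2 + 2^2 + 2^2 = 14
N_2 = 2 + 14^2 + 14^2 + 14^2 = 590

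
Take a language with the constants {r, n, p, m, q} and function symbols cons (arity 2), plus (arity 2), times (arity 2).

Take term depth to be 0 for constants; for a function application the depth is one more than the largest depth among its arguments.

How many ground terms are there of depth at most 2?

Let N_k = |{terms of depth ≤ k}|. Then N_0 = 5 and N_k = 5 + N_{k-1}^2 + N_{k-1}^2 + N_{k-1}^2 for k ≥ 1 (one summand per function symbol, arity giving the exponent).
N_0 = 5
N_1 = 5 + 5^2 + 5^2 + 5^2 = 80
N_2 = 5 + 80^2 + 80^2 + 80^2 = 19205

19205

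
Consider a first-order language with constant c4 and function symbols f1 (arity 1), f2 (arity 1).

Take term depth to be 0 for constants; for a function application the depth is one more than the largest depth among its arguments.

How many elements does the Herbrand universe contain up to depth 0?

1

Let N_k count ground terms of depth at most k. Each non-constant term of depth ≤ k is some function symbol applied to depth-≤(k−1) arguments, giving N_k = 1 + N_{k-1} + N_{k-1}.
N_0 = 1
Explicitly: c4.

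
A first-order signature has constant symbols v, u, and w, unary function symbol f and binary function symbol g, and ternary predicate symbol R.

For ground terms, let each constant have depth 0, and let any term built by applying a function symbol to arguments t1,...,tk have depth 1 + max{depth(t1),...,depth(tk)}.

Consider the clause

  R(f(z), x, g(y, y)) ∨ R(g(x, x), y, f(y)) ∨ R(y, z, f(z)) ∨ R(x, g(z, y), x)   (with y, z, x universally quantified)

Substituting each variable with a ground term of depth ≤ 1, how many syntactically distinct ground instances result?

Ground terms of depth ≤ 1:
  Count level by level. With function symbols f/1, g/2, the terms of depth ≤ k are the 3 constants together with each function applied to depth-≤(k−1) tuples, so N_k = 3 + N_{k-1} + N_{k-1}^2.
  N_0 = 3
  N_1 = 3 + 3 + 3^2 = 15
So there are 15 ground terms available for substitution.
The body mentions every one of the 3 quantified variables; since ground terms form a free algebra, no two substitutions collapse to the same formula.
Number of ground instances = 15^3 = 3375.

3375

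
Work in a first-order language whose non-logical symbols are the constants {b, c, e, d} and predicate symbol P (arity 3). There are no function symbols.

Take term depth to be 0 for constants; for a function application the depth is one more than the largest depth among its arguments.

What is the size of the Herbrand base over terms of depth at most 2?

First count ground terms of depth ≤ 2.
With no function symbols every ground term is a constant, so there are exactly 4 ground terms at every depth bound.
N_0 = 4
N_1 = 4
N_2 = 4
So |H| = 4.
Ground atoms are formed by filling each argument slot of a predicate with a term from H, so an r-ary predicate gives |H|^r atoms:
  P: 4^3 = 64
Total ground atoms: 64.

64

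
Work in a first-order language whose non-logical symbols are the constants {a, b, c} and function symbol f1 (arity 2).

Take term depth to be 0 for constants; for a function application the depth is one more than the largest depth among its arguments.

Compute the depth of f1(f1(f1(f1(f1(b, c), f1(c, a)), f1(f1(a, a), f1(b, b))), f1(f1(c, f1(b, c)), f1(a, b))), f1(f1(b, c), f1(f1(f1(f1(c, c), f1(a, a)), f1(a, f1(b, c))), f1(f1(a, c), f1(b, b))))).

6

depth(f1(b, c)) = 1 + max(0, 0) = 1
depth(f1(c, a)) = 1 + max(0, 0) = 1
depth(f1(f1(b, c), f1(c, a))) = 1 + max(1, 1) = 2
depth(f1(a, a)) = 1 + max(0, 0) = 1
depth(f1(b, b)) = 1 + max(0, 0) = 1
depth(f1(f1(a, a), f1(b, b))) = 1 + max(1, 1) = 2
depth(f1(f1(f1(b, c), f1(c, a)), f1(f1(a, a), f1(b, b)))) = 1 + max(2, 2) = 3
depth(f1(c, f1(b, c))) = 1 + max(0, 1) = 2
depth(f1(a, b)) = 1 + max(0, 0) = 1
depth(f1(f1(c, f1(b, c)), f1(a, b))) = 1 + max(2, 1) = 3
depth(f1(f1(f1(f1(b, c), f1(c, a)), f1(f1(a, a), f1(b, b))), f1(f1(c, f1(b, c)), f1(a, b)))) = 1 + max(3, 3) = 4
depth(f1(c, c)) = 1 + max(0, 0) = 1
depth(f1(f1(c, c), f1(a, a))) = 1 + max(1, 1) = 2
depth(f1(a, f1(b, c))) = 1 + max(0, 1) = 2
depth(f1(f1(f1(c, c), f1(a, a)), f1(a, f1(b, c)))) = 1 + max(2, 2) = 3
depth(f1(a, c)) = 1 + max(0, 0) = 1
depth(f1(f1(a, c), f1(b, b))) = 1 + max(1, 1) = 2
depth(f1(f1(f1(f1(c, c), f1(a, a)), f1(a, f1(b, c))), f1(f1(a, c), f1(b, b)))) = 1 + max(3, 2) = 4
depth(f1(f1(b, c), f1(f1(f1(f1(c, c), f1(a, a)), f1(a, f1(b, c))), f1(f1(a, c), f1(b, b))))) = 1 + max(1, 4) = 5
depth(f1(f1(f1(f1(f1(b, c), f1(c, a)), f1(f1(a, a), f1(b, b))), f1(f1(c, f1(b, c)), f1(a, b))), f1(f1(b, c), f1(f1(f1(f1(c, c), f1(a, a)), f1(a, f1(b, c))), f1(f1(a, c), f1(b, b)))))) = 1 + max(4, 5) = 6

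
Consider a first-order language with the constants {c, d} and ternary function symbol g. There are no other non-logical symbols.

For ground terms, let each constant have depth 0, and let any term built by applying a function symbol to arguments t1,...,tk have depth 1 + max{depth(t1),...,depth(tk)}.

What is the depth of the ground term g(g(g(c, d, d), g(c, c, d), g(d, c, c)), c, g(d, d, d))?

depth(g(c, d, d)) = 1 + max(0, 0, 0) = 1
depth(g(c, c, d)) = 1 + max(0, 0, 0) = 1
depth(g(d, c, c)) = 1 + max(0, 0, 0) = 1
depth(g(g(c, d, d), g(c, c, d), g(d, c, c))) = 1 + max(1, 1, 1) = 2
depth(g(d, d, d)) = 1 + max(0, 0, 0) = 1
depth(g(g(g(c, d, d), g(c, c, d), g(d, c, c)), c, g(d, d, d))) = 1 + max(2, 0, 1) = 3

3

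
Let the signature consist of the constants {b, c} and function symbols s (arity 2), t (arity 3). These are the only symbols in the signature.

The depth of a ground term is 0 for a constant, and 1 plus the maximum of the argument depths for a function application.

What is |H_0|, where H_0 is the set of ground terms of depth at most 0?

If N_k denotes the number of depth-≤k ground terms, the 2 constants give N_0 = 2, and each function symbol of arity r contributes N_{k-1}^r new terms at level k: N_k = 2 + N_{k-1}^2 + N_{k-1}^3.
N_0 = 2

2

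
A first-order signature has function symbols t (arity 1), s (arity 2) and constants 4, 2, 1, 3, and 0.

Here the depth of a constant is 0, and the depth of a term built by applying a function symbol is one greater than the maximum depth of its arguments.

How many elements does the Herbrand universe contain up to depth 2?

Let N_k = |{terms of depth ≤ k}|. Then N_0 = 5 and N_k = 5 + N_{k-1} + N_{k-1}^2 for k ≥ 1 (one summand per function symbol, arity giving the exponent).
N_0 = 5
N_1 = 5 + 5 + 5^2 = 35
N_2 = 5 + 35 + 35^2 = 1265

1265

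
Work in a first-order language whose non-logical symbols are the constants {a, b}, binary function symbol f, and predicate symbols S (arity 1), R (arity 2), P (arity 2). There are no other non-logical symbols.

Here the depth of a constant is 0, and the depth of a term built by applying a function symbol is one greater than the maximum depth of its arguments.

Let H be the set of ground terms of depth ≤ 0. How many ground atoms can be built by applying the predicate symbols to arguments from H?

First count ground terms of depth ≤ 0.
Let N_k = |{terms of depth ≤ k}|. Then N_0 = 2 and N_k = 2 + N_{k-1}^2 for k ≥ 1 (one summand per function symbol, arity giving the exponent).
N_0 = 2
Explicitly: a, b.
So |H| = 2.
A ground atom is a predicate applied to a tuple of terms from H, so the count is the sum over predicates of |H|^arity:
  S: 2;  R: 2^2 = 4;  P: 2^2 = 4
Total ground atoms: 2 + 4 + 4 = 10.

10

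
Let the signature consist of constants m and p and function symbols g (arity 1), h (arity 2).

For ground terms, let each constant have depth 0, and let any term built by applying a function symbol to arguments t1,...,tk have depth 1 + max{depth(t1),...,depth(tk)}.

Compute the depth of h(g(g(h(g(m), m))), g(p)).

5

depth(g(m)) = 1 + depth(m) = 1 + 0 = 1
depth(h(g(m), m)) = 1 + max(1, 0) = 2
depth(g(h(g(m), m))) = 1 + depth(h(g(m), m)) = 1 + 2 = 3
depth(g(g(h(g(m), m)))) = 1 + depth(g(h(g(m), m))) = 1 + 3 = 4
depth(g(p)) = 1 + depth(p) = 1 + 0 = 1
depth(h(g(g(h(g(m), m))), g(p))) = 1 + max(4, 1) = 5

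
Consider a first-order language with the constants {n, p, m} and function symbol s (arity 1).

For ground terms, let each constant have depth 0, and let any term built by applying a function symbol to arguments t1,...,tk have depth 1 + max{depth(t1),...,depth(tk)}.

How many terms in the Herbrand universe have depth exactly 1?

3

Count level by level. With function symbols s/1, the terms of depth ≤ k are the 3 constants together with each function applied to depth-≤(k−1) tuples, so N_k = 3 + N_{k-1}.
N_0 = 3
N_1 = 3 + 3 = 6
Terms of depth exactly 1: N_1 − N_0 = 6 − 3 = 3.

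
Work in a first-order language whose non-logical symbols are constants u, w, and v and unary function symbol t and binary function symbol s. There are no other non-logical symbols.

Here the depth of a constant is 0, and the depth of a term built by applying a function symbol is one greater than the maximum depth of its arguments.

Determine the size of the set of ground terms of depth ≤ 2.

243

Count level by level. With function symbols t/1, s/2, the terms of depth ≤ k are the 3 constants together with each function applied to depth-≤(k−1) tuples, so N_k = 3 + N_{k-1} + N_{k-1}^2.
N_0 = 3
N_1 = 3 + 3 + 3^2 = 15
N_2 = 3 + 15 + 15^2 = 243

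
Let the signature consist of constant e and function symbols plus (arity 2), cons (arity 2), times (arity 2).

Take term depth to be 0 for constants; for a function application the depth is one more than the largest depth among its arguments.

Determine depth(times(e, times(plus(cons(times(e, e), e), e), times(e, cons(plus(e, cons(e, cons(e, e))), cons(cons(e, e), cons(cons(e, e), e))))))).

7

depth(times(e, e)) = 1 + max(0, 0) = 1
depth(cons(times(e, e), e)) = 1 + max(1, 0) = 2
depth(plus(cons(times(e, e), e), e)) = 1 + max(2, 0) = 3
depth(cons(e, e)) = 1 + max(0, 0) = 1
depth(cons(e, cons(e, e))) = 1 + max(0, 1) = 2
depth(plus(e, cons(e, cons(e, e)))) = 1 + max(0, 2) = 3
depth(cons(cons(e, e), e)) = 1 + max(1, 0) = 2
depth(cons(cons(e, e), cons(cons(e, e), e))) = 1 + max(1, 2) = 3
depth(cons(plus(e, cons(e, cons(e, e))), cons(cons(e, e), cons(cons(e, e), e)))) = 1 + max(3, 3) = 4
depth(times(e, cons(plus(e, cons(e, cons(e, e))), cons(cons(e, e), cons(cons(e, e), e))))) = 1 + max(0, 4) = 5
depth(times(plus(cons(times(e, e), e), e), times(e, cons(plus(e, cons(e, cons(e, e))), cons(cons(e, e), cons(cons(e, e), e)))))) = 1 + max(3, 5) = 6
depth(times(e, times(plus(cons(times(e, e), e), e), times(e, cons(plus(e, cons(e, cons(e, e))), cons(cons(e, e), cons(cons(e, e), e))))))) = 1 + max(0, 6) = 7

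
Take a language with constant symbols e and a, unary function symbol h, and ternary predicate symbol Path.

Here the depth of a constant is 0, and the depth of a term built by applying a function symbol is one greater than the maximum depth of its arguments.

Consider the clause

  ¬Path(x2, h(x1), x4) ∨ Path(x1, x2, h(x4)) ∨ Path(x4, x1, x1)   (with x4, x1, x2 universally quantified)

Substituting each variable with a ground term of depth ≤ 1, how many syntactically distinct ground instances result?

64

Ground terms of depth ≤ 1:
  Let N_k count ground terms of depth at most k. Each non-constant term of depth ≤ k is some function symbol applied to depth-≤(k−1) arguments, giving N_k = 2 + N_{k-1}.
  N_0 = 2
  N_1 = 2 + 2 = 4
  Explicitly: e, a, h(e), h(a).
So there are 4 ground terms available for substitution.
Each of x4, x1, x2 ranges independently over the available ground terms, and distinct assignments produce distinct instances.
Number of ground instances = 4^3 = 64.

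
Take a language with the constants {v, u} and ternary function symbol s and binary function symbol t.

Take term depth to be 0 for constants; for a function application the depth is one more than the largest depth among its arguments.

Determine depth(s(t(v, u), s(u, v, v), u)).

2

depth(t(v, u)) = 1 + max(0, 0) = 1
depth(s(u, v, v)) = 1 + max(0, 0, 0) = 1
depth(s(t(v, u), s(u, v, v), u)) = 1 + max(1, 1, 0) = 2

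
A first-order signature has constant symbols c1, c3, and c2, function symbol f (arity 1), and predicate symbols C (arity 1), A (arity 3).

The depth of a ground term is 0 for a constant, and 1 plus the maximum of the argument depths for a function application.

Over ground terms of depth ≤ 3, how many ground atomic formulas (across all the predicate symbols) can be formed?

First count ground terms of depth ≤ 3.
Count level by level. With function symbols f/1, the terms of depth ≤ k are the 3 constants together with each function applied to depth-≤(k−1) tuples, so N_k = 3 + N_{k-1}.
N_0 = 3
N_1 = 3 + 3 = 6
N_2 = 3 + 6 = 9
N_3 = 3 + 9 = 12
Explicitly: c1, c3, c2, f(c1), f(c3), f(c2), f(f(c1)), f(f(c3)), f(f(c2)), f(f(f(c1))), f(f(f(c3))), f(f(f(c2))).
So |H| = 12.
Ground atoms are formed by filling each argument slot of a predicate with a term from H, so an r-ary predicate gives |H|^r atoms:
  C: 12;  A: 12^3 = 1728
Total ground atoms: 12 + 1728 = 1740.

1740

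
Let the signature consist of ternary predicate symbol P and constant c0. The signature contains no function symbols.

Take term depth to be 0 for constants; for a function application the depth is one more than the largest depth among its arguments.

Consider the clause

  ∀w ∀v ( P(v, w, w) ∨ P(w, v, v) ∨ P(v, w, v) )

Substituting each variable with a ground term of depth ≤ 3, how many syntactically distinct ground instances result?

Ground terms of depth ≤ 3:
  With no function symbols every ground term is a constant, so there is exactly 1 ground term at every depth bound.
  N_0 = 1
  N_1 = 1
  N_2 = 1
  N_3 = 1
So there is exactly 1 ground term available for substitution.
There are 2 variables to instantiate (w, v), each occurring in at least one literal, so different choices give different ground instances.
Number of ground instances = 1^2 = 1.

1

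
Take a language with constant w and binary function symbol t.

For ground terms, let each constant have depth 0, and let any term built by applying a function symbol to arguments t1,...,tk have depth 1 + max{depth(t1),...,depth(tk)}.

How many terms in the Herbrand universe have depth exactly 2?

3

If N_k denotes the number of depth-≤k ground terms, the 1 constant gives N_0 = 1, and each function symbol of arity r contributes N_{k-1}^r new terms at level k: N_k = 1 + N_{k-1}^2.
N_0 = 1
N_1 = 1 + 1^2 = 2
N_2 = 1 + 2^2 = 5
Terms of depth exactly 2: N_2 − N_1 = 5 − 2 = 3.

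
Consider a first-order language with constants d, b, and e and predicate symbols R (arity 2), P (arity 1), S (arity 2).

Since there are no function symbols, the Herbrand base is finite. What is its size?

With no function symbols, the Herbrand universe is just the 3 constants.
Ground atoms per predicate: R: 3^2 = 9, P: 3, S: 3^2 = 9.
Herbrand base size = 9 + 3 + 9 = 21.

21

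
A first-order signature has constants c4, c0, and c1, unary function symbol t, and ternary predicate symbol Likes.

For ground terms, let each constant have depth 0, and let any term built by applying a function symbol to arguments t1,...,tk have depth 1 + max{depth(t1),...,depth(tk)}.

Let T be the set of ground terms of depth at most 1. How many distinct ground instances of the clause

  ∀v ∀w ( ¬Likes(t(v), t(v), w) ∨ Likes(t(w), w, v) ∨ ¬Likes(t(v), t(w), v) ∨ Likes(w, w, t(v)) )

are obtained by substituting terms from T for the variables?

Ground terms of depth ≤ 1:
  Count level by level. With function symbols t/1, the terms of depth ≤ k are the 3 constants together with each function applied to depth-≤(k−1) tuples, so N_k = 3 + N_{k-1}.
  N_0 = 3
  N_1 = 3 + 3 = 6
  Explicitly: c4, c0, c1, t(c4), t(c0), t(c1).
So there are 6 ground terms available for substitution.
The body mentions every one of the 2 quantified variables; since ground terms form a free algebra, no two substitutions collapse to the same formula.
Number of ground instances = 6^2 = 36.

36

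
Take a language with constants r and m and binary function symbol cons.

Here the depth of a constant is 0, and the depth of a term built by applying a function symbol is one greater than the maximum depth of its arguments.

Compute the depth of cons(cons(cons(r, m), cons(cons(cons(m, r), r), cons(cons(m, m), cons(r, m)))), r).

depth(cons(r, m)) = 1 + max(0, 0) = 1
depth(cons(m, r)) = 1 + max(0, 0) = 1
depth(cons(cons(m, r), r)) = 1 + max(1, 0) = 2
depth(cons(m, m)) = 1 + max(0, 0) = 1
depth(cons(cons(m, m), cons(r, m))) = 1 + max(1, 1) = 2
depth(cons(cons(cons(m, r), r), cons(cons(m, m), cons(r, m)))) = 1 + max(2, 2) = 3
depth(cons(cons(r, m), cons(cons(cons(m, r), r), cons(cons(m, m), cons(r, m))))) = 1 + max(1, 3) = 4
depth(cons(cons(cons(r, m), cons(cons(cons(m, r), r), cons(cons(m, m), cons(r, m)))), r)) = 1 + max(4, 0) = 5

5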